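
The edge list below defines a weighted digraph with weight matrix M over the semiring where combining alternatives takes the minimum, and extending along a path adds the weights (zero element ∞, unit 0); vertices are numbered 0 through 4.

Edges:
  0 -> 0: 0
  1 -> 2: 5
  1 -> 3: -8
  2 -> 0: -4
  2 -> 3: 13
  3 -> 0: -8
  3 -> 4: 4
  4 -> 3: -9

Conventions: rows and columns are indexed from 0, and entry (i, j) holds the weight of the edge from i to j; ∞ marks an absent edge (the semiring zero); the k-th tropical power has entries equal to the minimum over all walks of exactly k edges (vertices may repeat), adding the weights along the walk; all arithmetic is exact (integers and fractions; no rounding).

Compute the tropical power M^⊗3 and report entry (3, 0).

M^⊗2:
  [0, ∞, ∞, ∞, ∞]
  [-16, ∞, ∞, 18, -4]
  [-4, ∞, ∞, ∞, 17]
  [-8, ∞, ∞, -5, ∞]
  [-17, ∞, ∞, ∞, -5]
M^⊗3:
  [0, ∞, ∞, ∞, ∞]
  [-16, ∞, ∞, -13, 22]
  [-4, ∞, ∞, 8, ∞]
  [-13, ∞, ∞, ∞, -1]
  [-17, ∞, ∞, -14, ∞]
Key observation: the optimum is the walk 3->4->3->0, with weight 4 + (-9) + (-8) = -13.
Optimal value attained by: walk 3->4->3->0.
Answer: (M^⊗3)[3][0] = -13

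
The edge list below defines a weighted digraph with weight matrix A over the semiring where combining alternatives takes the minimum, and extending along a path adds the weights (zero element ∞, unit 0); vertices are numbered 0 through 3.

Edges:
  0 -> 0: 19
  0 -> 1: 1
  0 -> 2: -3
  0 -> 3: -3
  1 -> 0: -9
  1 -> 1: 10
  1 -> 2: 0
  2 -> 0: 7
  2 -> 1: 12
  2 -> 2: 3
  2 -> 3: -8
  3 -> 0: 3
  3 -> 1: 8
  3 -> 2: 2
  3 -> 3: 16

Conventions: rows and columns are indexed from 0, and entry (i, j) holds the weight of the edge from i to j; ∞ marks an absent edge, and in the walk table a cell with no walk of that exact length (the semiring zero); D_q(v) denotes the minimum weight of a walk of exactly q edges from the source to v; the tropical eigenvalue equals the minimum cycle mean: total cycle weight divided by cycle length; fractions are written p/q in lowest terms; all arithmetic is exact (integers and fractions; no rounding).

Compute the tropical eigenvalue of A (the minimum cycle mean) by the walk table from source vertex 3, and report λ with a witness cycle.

q=0: [∞, ∞, ∞, 0]
q=1: [3, 8, 2, 16]
q=2: [-1, 4, 0, -6]
q=3: [-5, 0, -4, -8]
q=4: [-9, -4, -8, -12]
Optimal cycle mean attained by: cycle 0->1->0, total 1 + (-9), length 2.
Answer: λ = -4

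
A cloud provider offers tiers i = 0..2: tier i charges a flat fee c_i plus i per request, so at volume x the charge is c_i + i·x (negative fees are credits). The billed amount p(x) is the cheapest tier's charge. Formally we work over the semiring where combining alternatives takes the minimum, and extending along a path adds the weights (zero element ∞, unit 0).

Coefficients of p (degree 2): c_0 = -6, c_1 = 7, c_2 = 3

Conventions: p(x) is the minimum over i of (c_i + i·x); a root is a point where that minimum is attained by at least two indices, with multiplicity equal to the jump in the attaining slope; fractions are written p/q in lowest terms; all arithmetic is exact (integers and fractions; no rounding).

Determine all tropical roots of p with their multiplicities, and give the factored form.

hull edge (i=0, c=-6) to (i=2, c=3): slope 9/2, span 2
Factored form: p(x) = 3 ⊗ (x ⊕ (-9/2)) ⊗ (x ⊕ (-9/2))
Answer: roots = -9/2 (mult 2)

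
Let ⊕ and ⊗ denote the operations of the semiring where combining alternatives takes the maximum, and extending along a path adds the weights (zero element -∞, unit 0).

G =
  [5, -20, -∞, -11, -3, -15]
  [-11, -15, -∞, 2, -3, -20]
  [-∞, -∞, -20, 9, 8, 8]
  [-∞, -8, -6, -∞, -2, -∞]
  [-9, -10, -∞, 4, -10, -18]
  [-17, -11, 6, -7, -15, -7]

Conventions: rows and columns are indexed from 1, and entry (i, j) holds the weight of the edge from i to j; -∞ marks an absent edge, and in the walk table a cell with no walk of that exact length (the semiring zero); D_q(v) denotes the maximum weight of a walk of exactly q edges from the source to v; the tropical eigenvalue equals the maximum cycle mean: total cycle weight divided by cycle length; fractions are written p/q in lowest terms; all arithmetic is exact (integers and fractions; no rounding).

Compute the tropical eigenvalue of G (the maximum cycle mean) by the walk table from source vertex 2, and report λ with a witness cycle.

q=0: [-∞, 0, -∞, -∞, -∞, -∞]
q=1: [-11, -15, -∞, 2, -3, -20]
q=2: [-6, -6, -4, 1, 0, -21]
q=3: [-1, -7, -5, 5, 4, 4]
q=4: [4, -3, 10, 8, 3, 3]
q=5: [9, 0, 9, 19, 18, 18]
q=6: [14, 11, 24, 22, 17, 17]
Optimal cycle mean attained by: cycle 3->6->3, total 8 + 6, length 2.
Answer: λ = 7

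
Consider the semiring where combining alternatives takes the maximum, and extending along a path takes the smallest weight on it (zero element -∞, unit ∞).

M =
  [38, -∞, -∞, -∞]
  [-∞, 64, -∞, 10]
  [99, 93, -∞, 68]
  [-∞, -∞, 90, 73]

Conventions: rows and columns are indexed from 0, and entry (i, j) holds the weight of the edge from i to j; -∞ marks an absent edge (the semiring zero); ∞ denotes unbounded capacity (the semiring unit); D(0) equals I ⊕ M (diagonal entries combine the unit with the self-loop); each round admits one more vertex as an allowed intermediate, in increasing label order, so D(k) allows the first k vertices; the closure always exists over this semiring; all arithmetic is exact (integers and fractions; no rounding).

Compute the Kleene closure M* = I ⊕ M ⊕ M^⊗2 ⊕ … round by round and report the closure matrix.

D(0):
  [∞, -∞, -∞, -∞]
  [-∞, ∞, -∞, 10]
  [99, 93, ∞, 68]
  [-∞, -∞, 90, ∞]
D(1):
  [∞, -∞, -∞, -∞]
  [-∞, ∞, -∞, 10]
  [99, 93, ∞, 68]
  [-∞, -∞, 90, ∞]
D(2):
  [∞, -∞, -∞, -∞]
  [-∞, ∞, -∞, 10]
  [99, 93, ∞, 68]
  [-∞, -∞, 90, ∞]
D(3):
  [∞, -∞, -∞, -∞]
  [-∞, ∞, -∞, 10]
  [99, 93, ∞, 68]
  [90, 90, 90, ∞]
D(4):
  [∞, -∞, -∞, -∞]
  [10, ∞, 10, 10]
  [99, 93, ∞, 68]
  [90, 90, 90, ∞]
Answer: M* = [[∞, -∞, -∞, -∞], [10, ∞, 10, 10], [99, 93, ∞, 68], [90, 90, 90, ∞]]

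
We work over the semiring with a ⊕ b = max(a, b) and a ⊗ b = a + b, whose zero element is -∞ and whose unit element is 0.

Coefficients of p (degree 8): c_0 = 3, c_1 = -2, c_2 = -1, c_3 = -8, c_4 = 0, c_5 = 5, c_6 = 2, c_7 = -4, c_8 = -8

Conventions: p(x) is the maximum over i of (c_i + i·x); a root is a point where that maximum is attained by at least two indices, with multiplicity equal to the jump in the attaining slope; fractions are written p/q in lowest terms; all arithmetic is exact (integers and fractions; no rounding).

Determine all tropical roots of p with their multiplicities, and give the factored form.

hull edge (i=0, c=3) to (i=5, c=5): slope 2/5, span 5
hull edge (i=5, c=5) to (i=6, c=2): slope -3, span 1
hull edge (i=6, c=2) to (i=8, c=-8): slope -5, span 2
Factored form: p(x) = -8 ⊗ (x ⊕ (-2/5)) ⊗ (x ⊕ (-2/5)) ⊗ (x ⊕ (-2/5)) ⊗ (x ⊕ (-2/5)) ⊗ (x ⊕ (-2/5)) ⊗ (x ⊕ 3) ⊗ (x ⊕ 5) ⊗ (x ⊕ 5)
Answer: roots = -2/5 (mult 5), 3 (mult 1), 5 (mult 2)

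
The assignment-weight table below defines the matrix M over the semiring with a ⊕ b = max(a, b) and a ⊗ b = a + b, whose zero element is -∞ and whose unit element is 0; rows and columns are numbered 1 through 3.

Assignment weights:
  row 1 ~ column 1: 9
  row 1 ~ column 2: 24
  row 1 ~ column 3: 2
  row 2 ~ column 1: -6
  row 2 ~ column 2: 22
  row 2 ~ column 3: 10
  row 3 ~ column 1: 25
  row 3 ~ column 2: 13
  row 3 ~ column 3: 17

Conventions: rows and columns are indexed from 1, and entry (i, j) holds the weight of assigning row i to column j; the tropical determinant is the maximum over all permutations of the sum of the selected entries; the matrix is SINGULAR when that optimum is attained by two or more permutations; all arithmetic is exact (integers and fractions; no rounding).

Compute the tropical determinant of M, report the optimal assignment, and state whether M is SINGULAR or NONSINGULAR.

σ = (1, 2, 3): 9 + 22 + 17 = 48
σ = (1, 3, 2): 9 + 10 + 13 = 32
σ = (2, 1, 3): 24 + (-6) + 17 = 35
σ = (2, 3, 1): 24 + 10 + 25 = 59
σ = (3, 1, 2): 2 + (-6) + 13 = 9
σ = (3, 2, 1): 2 + 22 + 25 = 49
Optimal value attained by: σ = (2, 3, 1).
Answer: det⊕(M) = 59; verdict: NONSINGULAR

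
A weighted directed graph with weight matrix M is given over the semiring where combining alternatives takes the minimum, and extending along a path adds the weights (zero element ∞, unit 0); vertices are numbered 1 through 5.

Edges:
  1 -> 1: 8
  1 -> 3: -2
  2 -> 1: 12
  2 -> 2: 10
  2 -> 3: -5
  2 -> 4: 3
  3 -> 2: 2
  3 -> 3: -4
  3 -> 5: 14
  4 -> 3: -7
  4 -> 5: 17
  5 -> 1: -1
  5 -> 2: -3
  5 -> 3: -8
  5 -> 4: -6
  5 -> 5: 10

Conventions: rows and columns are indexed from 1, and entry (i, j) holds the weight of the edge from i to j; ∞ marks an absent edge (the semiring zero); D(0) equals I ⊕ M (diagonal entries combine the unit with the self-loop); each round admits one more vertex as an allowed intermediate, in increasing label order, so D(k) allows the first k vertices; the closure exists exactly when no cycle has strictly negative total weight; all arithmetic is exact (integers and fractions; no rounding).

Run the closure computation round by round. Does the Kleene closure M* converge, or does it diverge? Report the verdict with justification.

Detection: at round 0, diagonal entry (3, 3) turns strictly negative.
Key observation: the cycle 3->3 has total weight (-4), which is strictly negative.
Answer: DIVERGES — negative cycle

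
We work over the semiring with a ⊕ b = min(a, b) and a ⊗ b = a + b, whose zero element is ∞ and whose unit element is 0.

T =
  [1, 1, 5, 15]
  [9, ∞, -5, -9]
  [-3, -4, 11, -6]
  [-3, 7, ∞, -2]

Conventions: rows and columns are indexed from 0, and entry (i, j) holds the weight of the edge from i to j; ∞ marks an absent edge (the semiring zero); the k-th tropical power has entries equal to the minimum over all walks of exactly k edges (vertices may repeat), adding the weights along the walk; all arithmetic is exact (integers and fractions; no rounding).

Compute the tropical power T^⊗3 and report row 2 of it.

T^⊗2:
  [2, 1, -4, -8]
  [-12, -9, 6, -11]
  [-9, -2, -9, -13]
  [-5, -2, 2, -4]
T^⊗3:
  [-11, -8, -4, -10]
  [-14, -11, -14, -18]
  [-16, -13, -7, -15]
  [-7, -4, -7, -11]
Answer: row 2 of T^⊗3 = [-16, -13, -7, -15]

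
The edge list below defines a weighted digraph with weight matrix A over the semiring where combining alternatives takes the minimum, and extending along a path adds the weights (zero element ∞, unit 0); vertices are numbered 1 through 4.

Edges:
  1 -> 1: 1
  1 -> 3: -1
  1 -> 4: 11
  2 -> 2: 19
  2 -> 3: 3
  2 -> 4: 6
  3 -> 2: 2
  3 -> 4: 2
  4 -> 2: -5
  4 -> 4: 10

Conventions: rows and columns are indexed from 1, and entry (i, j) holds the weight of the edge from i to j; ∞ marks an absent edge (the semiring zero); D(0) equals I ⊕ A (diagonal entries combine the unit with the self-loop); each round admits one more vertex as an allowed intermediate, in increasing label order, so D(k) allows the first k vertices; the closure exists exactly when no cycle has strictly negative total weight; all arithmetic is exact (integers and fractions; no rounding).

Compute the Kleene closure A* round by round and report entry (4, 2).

D(0):
  [0, ∞, -1, 11]
  [∞, 0, 3, 6]
  [∞, 2, 0, 2]
  [∞, -5, ∞, 0]
D(1):
  [0, ∞, -1, 11]
  [∞, 0, 3, 6]
  [∞, 2, 0, 2]
  [∞, -5, ∞, 0]
D(2):
  [0, ∞, -1, 11]
  [∞, 0, 3, 6]
  [∞, 2, 0, 2]
  [∞, -5, -2, 0]
D(3):
  [0, 1, -1, 1]
  [∞, 0, 3, 5]
  [∞, 2, 0, 2]
  [∞, -5, -2, 0]
D(4):
  [0, -4, -1, 1]
  [∞, 0, 3, 5]
  [∞, -3, 0, 2]
  [∞, -5, -2, 0]
Answer: A*[4][2] = -5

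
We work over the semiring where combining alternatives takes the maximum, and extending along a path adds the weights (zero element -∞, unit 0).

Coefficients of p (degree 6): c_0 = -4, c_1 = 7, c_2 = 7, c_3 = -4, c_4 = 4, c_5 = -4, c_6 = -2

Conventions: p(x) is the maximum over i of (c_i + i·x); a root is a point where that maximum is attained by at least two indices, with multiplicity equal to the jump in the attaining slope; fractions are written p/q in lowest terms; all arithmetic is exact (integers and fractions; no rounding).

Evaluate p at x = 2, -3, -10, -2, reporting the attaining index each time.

p(2) = max(-4+0·2=-4, 7+1·2=9, 7+2·2=11, -4+3·2=2, 4+4·2=12, -4+5·2=6, -2+6·2=10) = 12 (attained by i=4)
p(-3) = max(-4+0·(-3)=-4, 7+1·(-3)=4, 7+2·(-3)=1, -4+3·(-3)=-13, 4+4·(-3)=-8, -4+5·(-3)=-19, -2+6·(-3)=-20) = 4 (attained by i=1)
p(-10) = max(-4+0·(-10)=-4, 7+1·(-10)=-3, 7+2·(-10)=-13, -4+3·(-10)=-34, 4+4·(-10)=-36, -4+5·(-10)=-54, -2+6·(-10)=-62) = -3 (attained by i=1)
p(-2) = max(-4+0·(-2)=-4, 7+1·(-2)=5, 7+2·(-2)=3, -4+3·(-2)=-10, 4+4·(-2)=-4, -4+5·(-2)=-14, -2+6·(-2)=-14) = 5 (attained by i=1)
Answer: p(2) = 12; p(-3) = 4; p(-10) = -3; p(-2) = 5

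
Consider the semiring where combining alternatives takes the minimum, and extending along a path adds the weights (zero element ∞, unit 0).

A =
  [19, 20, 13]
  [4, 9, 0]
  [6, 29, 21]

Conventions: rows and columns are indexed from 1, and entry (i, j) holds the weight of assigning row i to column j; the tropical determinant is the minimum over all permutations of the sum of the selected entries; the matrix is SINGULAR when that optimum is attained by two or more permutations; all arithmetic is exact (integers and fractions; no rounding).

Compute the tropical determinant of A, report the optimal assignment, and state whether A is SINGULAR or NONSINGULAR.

σ = (1, 2, 3): 19 + 9 + 21 = 49
σ = (1, 3, 2): 19 + 0 + 29 = 48
σ = (2, 1, 3): 20 + 4 + 21 = 45
σ = (2, 3, 1): 20 + 0 + 6 = 26
σ = (3, 1, 2): 13 + 4 + 29 = 46
σ = (3, 2, 1): 13 + 9 + 6 = 28
Optimal value attained by: σ = (2, 3, 1).
Answer: det⊕(A) = 26; verdict: NONSINGULAR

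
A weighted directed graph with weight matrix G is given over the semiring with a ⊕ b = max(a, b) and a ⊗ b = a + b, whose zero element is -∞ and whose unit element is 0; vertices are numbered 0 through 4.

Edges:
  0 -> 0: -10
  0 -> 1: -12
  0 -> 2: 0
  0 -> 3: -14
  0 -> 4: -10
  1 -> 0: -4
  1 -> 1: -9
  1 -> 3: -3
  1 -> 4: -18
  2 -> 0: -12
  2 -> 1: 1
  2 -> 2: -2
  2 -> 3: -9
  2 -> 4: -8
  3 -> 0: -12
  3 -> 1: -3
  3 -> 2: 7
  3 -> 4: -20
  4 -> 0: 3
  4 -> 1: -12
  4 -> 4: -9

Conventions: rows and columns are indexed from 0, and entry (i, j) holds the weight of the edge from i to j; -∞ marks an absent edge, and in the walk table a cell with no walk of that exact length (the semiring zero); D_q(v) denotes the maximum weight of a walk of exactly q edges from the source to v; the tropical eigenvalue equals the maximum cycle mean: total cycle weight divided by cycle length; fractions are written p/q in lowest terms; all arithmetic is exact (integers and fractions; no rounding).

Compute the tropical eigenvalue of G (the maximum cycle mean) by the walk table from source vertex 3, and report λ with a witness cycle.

q=0: [-∞, -∞, -∞, 0, -∞]
q=1: [-12, -3, 7, -∞, -20]
q=2: [-5, 8, 5, -2, -1]
q=3: [4, 6, 5, 5, -3]
q=4: [2, 6, 12, 3, -3]
q=5: [2, 13, 10, 3, 4]
Optimal cycle mean attained by: cycle 1->3->2->1, total (-3) + 7 + 1, length 3.
Answer: λ = 5/3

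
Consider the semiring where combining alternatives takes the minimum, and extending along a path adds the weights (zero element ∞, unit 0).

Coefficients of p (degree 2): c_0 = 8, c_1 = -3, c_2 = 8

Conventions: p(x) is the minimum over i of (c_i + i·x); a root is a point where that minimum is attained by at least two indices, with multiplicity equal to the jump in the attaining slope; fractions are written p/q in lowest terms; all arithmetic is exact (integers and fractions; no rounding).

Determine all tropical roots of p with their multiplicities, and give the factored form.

hull edge (i=0, c=8) to (i=1, c=-3): slope -11, span 1
hull edge (i=1, c=-3) to (i=2, c=8): slope 11, span 1
Factored form: p(x) = 8 ⊗ (x ⊕ (-11)) ⊗ (x ⊕ 11)
Answer: roots = -11 (mult 1), 11 (mult 1)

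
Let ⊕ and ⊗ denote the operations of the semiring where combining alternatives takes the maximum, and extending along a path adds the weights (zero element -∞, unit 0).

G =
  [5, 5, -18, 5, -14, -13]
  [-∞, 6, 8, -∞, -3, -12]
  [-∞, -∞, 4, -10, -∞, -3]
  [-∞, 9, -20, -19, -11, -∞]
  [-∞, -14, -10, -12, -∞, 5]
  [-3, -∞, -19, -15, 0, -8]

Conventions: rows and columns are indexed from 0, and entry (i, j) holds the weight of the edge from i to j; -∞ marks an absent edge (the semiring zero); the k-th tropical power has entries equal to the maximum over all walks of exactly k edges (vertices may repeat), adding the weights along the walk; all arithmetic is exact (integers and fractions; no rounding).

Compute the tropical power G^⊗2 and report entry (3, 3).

G^⊗2:
  [10, 14, 13, 10, 2, -7]
  [-15, 12, 14, -2, 3, 5]
  [-6, -1, 8, -6, -3, 1]
  [-∞, 15, 17, -23, 6, -3]
  [2, -3, -6, -10, 5, -3]
  [2, 2, -10, 2, -8, 5]
Key observation: the optimum is the walk 3->4->3, with weight (-11) + (-12) = -23.
Optimal value attained by: walk 3->4->3.
Answer: (G^⊗2)[3][3] = -23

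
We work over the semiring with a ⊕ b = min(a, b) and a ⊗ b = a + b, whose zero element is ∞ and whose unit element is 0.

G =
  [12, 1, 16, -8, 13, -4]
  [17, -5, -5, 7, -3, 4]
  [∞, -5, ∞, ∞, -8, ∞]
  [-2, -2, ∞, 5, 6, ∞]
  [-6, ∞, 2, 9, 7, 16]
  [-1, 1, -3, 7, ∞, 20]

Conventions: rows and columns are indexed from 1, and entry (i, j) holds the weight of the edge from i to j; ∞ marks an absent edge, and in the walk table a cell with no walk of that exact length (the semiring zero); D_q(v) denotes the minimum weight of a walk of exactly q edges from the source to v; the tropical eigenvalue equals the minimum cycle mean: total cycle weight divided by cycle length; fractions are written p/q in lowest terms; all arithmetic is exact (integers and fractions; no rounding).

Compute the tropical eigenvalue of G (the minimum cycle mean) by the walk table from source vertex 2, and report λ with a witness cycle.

q=0: [∞, 0, ∞, ∞, ∞, ∞]
q=1: [17, -5, -5, 7, -3, 4]
q=2: [-9, -10, -10, 2, -13, -1]
q=3: [-19, -15, -15, -17, -18, -13]
q=4: [-24, -20, -20, -27, -23, -23]
q=5: [-29, -29, -26, -32, -28, -28]
q=6: [-34, -34, -34, -37, -34, -33]
Optimal cycle mean attained by: cycle 1->4->2->3->5->1, total (-8) + (-2) + (-5) + (-8) + (-6), length 5.
Answer: λ = -29/5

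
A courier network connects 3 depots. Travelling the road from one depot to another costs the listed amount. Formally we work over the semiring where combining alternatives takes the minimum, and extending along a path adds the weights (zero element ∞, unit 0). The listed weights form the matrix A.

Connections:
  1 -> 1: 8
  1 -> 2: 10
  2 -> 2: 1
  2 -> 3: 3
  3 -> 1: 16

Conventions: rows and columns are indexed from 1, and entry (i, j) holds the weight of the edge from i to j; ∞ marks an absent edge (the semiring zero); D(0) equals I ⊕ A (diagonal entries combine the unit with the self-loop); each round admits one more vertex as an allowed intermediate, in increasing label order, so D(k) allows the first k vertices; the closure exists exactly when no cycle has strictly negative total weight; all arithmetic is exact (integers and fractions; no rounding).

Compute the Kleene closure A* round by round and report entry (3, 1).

D(0):
  [0, 10, ∞]
  [∞, 0, 3]
  [16, ∞, 0]
D(1):
  [0, 10, ∞]
  [∞, 0, 3]
  [16, 26, 0]
D(2):
  [0, 10, 13]
  [∞, 0, 3]
  [16, 26, 0]
D(3):
  [0, 10, 13]
  [19, 0, 3]
  [16, 26, 0]
Answer: A*[3][1] = 16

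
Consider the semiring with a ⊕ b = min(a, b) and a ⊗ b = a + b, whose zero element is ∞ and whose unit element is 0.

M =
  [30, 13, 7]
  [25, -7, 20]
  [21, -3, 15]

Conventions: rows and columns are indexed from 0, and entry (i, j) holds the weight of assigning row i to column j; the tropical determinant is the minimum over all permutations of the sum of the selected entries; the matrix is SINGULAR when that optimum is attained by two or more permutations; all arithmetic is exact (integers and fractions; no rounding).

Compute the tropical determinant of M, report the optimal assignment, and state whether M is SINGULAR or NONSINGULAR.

σ = (0, 1, 2): 30 + (-7) + 15 = 38
σ = (0, 2, 1): 30 + 20 + (-3) = 47
σ = (1, 0, 2): 13 + 25 + 15 = 53
σ = (1, 2, 0): 13 + 20 + 21 = 54
σ = (2, 0, 1): 7 + 25 + (-3) = 29
σ = (2, 1, 0): 7 + (-7) + 21 = 21
Optimal value attained by: σ = (2, 1, 0).
Answer: det⊕(M) = 21; verdict: NONSINGULAR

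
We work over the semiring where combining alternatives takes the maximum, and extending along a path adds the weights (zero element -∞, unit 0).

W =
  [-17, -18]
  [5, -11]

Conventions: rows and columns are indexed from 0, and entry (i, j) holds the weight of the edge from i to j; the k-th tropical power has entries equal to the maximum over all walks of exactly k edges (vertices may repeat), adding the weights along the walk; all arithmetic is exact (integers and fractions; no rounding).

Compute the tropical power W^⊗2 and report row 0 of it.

W^⊗2:
  [-13, -29]
  [-6, -13]
Answer: row 0 of W^⊗2 = [-13, -29]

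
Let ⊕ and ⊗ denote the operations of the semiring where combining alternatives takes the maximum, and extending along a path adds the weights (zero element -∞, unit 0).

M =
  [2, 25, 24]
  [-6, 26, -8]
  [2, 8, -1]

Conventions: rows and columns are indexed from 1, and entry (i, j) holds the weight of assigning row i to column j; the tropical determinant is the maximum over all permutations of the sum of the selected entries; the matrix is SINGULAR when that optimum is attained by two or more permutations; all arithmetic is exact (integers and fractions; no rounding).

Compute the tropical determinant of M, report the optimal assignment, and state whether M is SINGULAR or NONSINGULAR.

σ = (1, 2, 3): 2 + 26 + (-1) = 27
σ = (1, 3, 2): 2 + (-8) + 8 = 2
σ = (2, 1, 3): 25 + (-6) + (-1) = 18
σ = (2, 3, 1): 25 + (-8) + 2 = 19
σ = (3, 1, 2): 24 + (-6) + 8 = 26
σ = (3, 2, 1): 24 + 26 + 2 = 52
Optimal value attained by: σ = (3, 2, 1).
Answer: det⊕(M) = 52; verdict: NONSINGULAR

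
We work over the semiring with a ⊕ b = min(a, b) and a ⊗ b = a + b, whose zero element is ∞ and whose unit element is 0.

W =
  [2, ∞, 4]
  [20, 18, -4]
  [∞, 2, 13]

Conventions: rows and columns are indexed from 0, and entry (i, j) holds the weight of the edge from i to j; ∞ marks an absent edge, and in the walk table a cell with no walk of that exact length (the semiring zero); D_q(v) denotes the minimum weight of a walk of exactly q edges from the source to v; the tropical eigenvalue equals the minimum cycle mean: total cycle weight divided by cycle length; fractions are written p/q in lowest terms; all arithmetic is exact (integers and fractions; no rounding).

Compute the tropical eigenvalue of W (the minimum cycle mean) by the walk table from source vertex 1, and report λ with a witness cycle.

q=0: [∞, 0, ∞]
q=1: [20, 18, -4]
q=2: [22, -2, 9]
q=3: [18, 11, -6]
Optimal cycle mean attained by: cycle 1->2->1, total (-4) + 2, length 2.
Answer: λ = -1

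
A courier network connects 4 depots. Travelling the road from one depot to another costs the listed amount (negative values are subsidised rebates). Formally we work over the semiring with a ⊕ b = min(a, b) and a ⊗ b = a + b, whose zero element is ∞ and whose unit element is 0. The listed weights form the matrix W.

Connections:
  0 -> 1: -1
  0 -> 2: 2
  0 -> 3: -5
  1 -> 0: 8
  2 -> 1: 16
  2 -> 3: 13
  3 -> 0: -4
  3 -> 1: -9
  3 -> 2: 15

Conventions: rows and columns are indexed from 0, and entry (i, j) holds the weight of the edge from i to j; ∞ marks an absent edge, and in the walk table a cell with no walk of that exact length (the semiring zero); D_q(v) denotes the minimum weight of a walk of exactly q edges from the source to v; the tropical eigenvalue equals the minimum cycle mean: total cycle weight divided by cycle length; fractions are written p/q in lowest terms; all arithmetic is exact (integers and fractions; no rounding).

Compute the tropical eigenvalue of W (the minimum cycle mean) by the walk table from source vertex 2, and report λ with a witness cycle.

q=0: [∞, ∞, 0, ∞]
q=1: [∞, 16, ∞, 13]
q=2: [9, 4, 28, ∞]
q=3: [12, 8, 11, 4]
q=4: [0, -5, 14, 7]
Optimal cycle mean attained by: cycle 0->3->0, total (-5) + (-4), length 2.
Answer: λ = -9/2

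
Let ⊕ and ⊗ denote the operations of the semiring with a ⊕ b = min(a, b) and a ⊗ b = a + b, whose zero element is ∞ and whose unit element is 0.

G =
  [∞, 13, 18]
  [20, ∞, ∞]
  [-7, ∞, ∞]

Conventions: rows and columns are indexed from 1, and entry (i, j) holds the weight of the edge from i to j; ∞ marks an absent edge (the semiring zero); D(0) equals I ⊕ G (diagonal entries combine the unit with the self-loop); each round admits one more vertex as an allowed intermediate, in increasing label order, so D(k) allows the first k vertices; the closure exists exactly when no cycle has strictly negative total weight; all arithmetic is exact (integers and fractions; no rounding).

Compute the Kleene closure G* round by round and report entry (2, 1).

D(0):
  [0, 13, 18]
  [20, 0, ∞]
  [-7, ∞, 0]
D(1):
  [0, 13, 18]
  [20, 0, 38]
  [-7, 6, 0]
D(2):
  [0, 13, 18]
  [20, 0, 38]
  [-7, 6, 0]
D(3):
  [0, 13, 18]
  [20, 0, 38]
  [-7, 6, 0]
Answer: G*[2][1] = 20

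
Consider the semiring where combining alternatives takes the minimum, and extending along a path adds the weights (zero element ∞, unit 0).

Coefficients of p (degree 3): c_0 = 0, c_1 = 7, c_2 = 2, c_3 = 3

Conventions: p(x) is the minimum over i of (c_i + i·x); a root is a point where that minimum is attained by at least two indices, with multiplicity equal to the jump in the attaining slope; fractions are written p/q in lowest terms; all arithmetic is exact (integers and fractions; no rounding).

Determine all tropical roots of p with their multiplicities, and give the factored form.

hull edge (i=0, c=0) to (i=3, c=3): slope 1, span 3
Factored form: p(x) = 3 ⊗ (x ⊕ (-1)) ⊗ (x ⊕ (-1)) ⊗ (x ⊕ (-1))
Answer: roots = -1 (mult 3)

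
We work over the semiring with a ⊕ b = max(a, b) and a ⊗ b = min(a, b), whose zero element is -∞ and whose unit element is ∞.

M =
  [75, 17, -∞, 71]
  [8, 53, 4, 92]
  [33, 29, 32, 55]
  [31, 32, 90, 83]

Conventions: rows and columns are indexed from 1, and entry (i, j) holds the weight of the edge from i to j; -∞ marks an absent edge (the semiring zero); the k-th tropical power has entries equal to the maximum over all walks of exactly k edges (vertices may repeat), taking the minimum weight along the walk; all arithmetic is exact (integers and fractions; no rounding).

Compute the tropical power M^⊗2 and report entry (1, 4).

M^⊗2:
  [75, 32, 71, 71]
  [31, 53, 90, 83]
  [33, 32, 55, 55]
  [33, 32, 83, 83]
Key observation: the optimum is the walk 1->1->4, with weight 75 min 71 = 71.
Optimal value attained by: walk 1->1->4.
Answer: (M^⊗2)[1][4] = 71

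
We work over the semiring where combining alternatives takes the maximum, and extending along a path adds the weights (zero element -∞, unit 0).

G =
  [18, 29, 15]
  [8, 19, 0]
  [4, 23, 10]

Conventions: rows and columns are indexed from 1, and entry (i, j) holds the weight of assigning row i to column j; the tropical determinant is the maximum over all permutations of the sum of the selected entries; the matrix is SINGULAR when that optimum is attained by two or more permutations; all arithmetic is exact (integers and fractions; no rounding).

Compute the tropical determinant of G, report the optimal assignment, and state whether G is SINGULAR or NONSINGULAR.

σ = (1, 2, 3): 18 + 19 + 10 = 47
σ = (1, 3, 2): 18 + 0 + 23 = 41
σ = (2, 1, 3): 29 + 8 + 10 = 47
σ = (2, 3, 1): 29 + 0 + 4 = 33
σ = (3, 1, 2): 15 + 8 + 23 = 46
σ = (3, 2, 1): 15 + 19 + 4 = 38
Optimal value attained by: σ = (1, 2, 3).
Answer: det⊕(G) = 47; verdict: SINGULAR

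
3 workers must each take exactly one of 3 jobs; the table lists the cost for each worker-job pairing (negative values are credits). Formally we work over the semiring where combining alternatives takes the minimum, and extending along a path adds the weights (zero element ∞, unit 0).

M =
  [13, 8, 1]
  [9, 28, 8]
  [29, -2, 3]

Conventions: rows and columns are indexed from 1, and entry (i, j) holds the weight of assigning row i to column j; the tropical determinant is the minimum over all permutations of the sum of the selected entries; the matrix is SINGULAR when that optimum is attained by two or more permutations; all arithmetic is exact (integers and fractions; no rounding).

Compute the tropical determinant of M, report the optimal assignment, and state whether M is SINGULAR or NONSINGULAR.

σ = (1, 2, 3): 13 + 28 + 3 = 44
σ = (1, 3, 2): 13 + 8 + (-2) = 19
σ = (2, 1, 3): 8 + 9 + 3 = 20
σ = (2, 3, 1): 8 + 8 + 29 = 45
σ = (3, 1, 2): 1 + 9 + (-2) = 8
σ = (3, 2, 1): 1 + 28 + 29 = 58
Optimal value attained by: σ = (3, 1, 2).
Answer: det⊕(M) = 8; verdict: NONSINGULAR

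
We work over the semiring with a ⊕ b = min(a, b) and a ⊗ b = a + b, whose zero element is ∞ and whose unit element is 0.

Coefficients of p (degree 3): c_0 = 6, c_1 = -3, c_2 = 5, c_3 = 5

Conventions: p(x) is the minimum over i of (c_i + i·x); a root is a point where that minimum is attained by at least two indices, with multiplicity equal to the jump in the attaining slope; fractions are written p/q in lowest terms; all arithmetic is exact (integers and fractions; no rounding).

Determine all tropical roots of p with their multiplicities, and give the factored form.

hull edge (i=0, c=6) to (i=1, c=-3): slope -9, span 1
hull edge (i=1, c=-3) to (i=3, c=5): slope 4, span 2
Factored form: p(x) = 5 ⊗ (x ⊕ (-4)) ⊗ (x ⊕ (-4)) ⊗ (x ⊕ 9)
Answer: roots = -4 (mult 2), 9 (mult 1)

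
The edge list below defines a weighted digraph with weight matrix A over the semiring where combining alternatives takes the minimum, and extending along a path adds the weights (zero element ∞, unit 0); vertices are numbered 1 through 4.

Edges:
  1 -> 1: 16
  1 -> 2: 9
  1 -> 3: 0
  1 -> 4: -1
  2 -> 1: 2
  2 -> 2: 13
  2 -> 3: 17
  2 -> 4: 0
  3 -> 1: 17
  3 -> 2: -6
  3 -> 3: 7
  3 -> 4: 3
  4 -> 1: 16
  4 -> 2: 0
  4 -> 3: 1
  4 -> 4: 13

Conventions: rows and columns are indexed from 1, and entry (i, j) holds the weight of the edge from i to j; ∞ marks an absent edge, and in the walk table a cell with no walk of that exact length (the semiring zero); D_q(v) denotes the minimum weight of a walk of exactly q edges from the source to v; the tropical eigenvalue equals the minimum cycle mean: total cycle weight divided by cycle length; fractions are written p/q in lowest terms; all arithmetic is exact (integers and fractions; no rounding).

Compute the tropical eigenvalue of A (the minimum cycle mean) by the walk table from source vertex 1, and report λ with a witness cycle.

q=0: [0, ∞, ∞, ∞]
q=1: [16, 9, 0, -1]
q=2: [11, -6, 0, 3]
q=3: [-4, -6, 4, -6]
q=4: [-4, -6, -5, -6]
Optimal cycle mean attained by: cycle 2->4->3->2, total 0 + 1 + (-6), length 3.
Answer: λ = -5/3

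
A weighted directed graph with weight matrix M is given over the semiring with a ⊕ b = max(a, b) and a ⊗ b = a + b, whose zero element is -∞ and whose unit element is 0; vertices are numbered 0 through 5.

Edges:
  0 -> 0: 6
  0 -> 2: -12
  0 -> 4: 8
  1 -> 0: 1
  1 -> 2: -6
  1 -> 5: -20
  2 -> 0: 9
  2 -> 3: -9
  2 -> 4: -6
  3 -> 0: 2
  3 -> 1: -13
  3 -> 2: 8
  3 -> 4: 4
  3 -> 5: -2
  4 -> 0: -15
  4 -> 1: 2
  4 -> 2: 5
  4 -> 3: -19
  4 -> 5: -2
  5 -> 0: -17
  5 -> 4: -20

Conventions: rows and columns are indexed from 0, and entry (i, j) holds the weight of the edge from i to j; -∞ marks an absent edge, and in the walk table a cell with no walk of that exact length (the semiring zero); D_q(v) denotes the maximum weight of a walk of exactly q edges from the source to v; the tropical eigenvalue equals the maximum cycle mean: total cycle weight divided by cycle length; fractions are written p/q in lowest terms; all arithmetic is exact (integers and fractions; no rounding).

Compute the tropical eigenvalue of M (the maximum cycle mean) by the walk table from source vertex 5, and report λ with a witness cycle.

q=0: [-∞, -∞, -∞, -∞, -∞, 0]
q=1: [-17, -∞, -∞, -∞, -20, -∞]
q=2: [-11, -18, -15, -39, -9, -22]
q=3: [-5, -7, -4, -24, -3, -11]
q=4: [5, -1, 2, -13, 3, -5]
q=5: [11, 5, 8, -7, 13, 1]
q=6: [17, 15, 18, -1, 19, 11]
Optimal cycle mean attained by: cycle 0->4->2->0, total 8 + 5 + 9, length 3.
Answer: λ = 22/3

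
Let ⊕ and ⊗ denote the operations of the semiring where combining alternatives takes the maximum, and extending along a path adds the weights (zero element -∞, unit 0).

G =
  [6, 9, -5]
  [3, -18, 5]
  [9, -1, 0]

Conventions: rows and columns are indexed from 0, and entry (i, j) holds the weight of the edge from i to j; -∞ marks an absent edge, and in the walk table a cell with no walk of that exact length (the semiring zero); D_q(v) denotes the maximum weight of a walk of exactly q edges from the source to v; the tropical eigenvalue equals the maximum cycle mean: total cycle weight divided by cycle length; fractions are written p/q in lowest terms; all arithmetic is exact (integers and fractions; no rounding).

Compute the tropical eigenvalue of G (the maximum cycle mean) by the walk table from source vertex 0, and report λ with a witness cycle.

q=0: [0, -∞, -∞]
q=1: [6, 9, -5]
q=2: [12, 15, 14]
q=3: [23, 21, 20]
Optimal cycle mean attained by: cycle 0->1->2->0, total 9 + 5 + 9, length 3.
Answer: λ = 23/3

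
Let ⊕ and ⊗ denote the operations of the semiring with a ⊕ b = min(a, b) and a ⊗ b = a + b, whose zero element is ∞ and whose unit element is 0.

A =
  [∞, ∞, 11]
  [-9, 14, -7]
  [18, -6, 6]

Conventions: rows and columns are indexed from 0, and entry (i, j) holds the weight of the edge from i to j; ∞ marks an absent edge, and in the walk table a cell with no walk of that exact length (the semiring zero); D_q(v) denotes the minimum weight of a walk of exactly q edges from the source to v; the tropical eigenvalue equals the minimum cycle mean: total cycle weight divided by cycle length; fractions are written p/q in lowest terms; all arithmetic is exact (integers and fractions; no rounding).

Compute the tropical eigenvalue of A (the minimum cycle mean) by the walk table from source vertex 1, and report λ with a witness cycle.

q=0: [∞, 0, ∞]
q=1: [-9, 14, -7]
q=2: [5, -13, -1]
q=3: [-22, -7, -20]
Optimal cycle mean attained by: cycle 1->2->1, total (-7) + (-6), length 2.
Answer: λ = -13/2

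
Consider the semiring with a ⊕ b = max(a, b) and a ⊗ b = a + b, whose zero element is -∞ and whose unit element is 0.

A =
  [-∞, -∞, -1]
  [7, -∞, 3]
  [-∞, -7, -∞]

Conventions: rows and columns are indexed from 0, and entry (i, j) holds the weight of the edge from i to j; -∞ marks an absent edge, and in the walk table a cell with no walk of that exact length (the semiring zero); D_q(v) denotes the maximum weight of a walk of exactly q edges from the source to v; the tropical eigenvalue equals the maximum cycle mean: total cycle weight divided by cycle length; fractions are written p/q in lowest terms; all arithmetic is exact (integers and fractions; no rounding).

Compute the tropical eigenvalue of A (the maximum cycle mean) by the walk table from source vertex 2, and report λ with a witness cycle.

q=0: [-∞, -∞, 0]
q=1: [-∞, -7, -∞]
q=2: [0, -∞, -4]
q=3: [-∞, -11, -1]
Optimal cycle mean attained by: cycle 0->2->1->0, total (-1) + (-7) + 7, length 3.
Answer: λ = -1/3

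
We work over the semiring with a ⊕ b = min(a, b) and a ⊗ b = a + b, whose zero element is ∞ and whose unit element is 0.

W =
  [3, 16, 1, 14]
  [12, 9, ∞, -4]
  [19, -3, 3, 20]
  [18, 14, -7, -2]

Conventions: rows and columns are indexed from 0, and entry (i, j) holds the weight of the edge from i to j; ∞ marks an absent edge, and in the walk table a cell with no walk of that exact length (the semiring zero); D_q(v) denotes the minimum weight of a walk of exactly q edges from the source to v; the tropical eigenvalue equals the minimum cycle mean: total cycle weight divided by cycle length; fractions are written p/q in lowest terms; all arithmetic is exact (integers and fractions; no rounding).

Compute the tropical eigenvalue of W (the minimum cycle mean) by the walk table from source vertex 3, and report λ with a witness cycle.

q=0: [∞, ∞, ∞, 0]
q=1: [18, 14, -7, -2]
q=2: [12, -10, -9, -4]
q=3: [2, -12, -11, -14]
q=4: [0, -14, -21, -16]
Optimal cycle mean attained by: cycle 1->3->2->1, total (-4) + (-7) + (-3), length 3.
Answer: λ = -14/3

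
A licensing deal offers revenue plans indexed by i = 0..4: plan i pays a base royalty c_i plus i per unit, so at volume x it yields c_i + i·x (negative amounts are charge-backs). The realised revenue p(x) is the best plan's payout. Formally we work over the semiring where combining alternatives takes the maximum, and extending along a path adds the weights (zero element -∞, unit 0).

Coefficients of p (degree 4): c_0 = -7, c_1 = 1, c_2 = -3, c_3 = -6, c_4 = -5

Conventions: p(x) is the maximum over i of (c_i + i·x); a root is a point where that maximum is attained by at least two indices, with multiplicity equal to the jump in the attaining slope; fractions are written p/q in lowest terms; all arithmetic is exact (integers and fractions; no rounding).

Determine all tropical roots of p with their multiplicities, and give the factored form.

hull edge (i=0, c=-7) to (i=1, c=1): slope 8, span 1
hull edge (i=1, c=1) to (i=4, c=-5): slope -2, span 3
Factored form: p(x) = -5 ⊗ (x ⊕ (-8)) ⊗ (x ⊕ 2) ⊗ (x ⊕ 2) ⊗ (x ⊕ 2)
Answer: roots = -8 (mult 1), 2 (mult 3)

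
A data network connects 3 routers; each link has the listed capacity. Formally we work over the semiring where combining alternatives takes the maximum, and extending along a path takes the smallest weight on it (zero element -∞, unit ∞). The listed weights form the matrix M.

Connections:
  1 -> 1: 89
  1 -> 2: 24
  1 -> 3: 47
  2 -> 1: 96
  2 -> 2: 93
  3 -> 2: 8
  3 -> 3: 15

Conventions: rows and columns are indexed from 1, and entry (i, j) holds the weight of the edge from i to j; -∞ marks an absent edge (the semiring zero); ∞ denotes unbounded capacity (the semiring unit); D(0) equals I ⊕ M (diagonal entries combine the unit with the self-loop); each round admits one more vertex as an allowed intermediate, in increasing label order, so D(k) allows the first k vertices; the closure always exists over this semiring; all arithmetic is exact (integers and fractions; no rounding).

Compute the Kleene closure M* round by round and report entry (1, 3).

D(0):
  [∞, 24, 47]
  [96, ∞, -∞]
  [-∞, 8, ∞]
D(1):
  [∞, 24, 47]
  [96, ∞, 47]
  [-∞, 8, ∞]
D(2):
  [∞, 24, 47]
  [96, ∞, 47]
  [8, 8, ∞]
D(3):
  [∞, 24, 47]
  [96, ∞, 47]
  [8, 8, ∞]
Answer: M*[1][3] = 47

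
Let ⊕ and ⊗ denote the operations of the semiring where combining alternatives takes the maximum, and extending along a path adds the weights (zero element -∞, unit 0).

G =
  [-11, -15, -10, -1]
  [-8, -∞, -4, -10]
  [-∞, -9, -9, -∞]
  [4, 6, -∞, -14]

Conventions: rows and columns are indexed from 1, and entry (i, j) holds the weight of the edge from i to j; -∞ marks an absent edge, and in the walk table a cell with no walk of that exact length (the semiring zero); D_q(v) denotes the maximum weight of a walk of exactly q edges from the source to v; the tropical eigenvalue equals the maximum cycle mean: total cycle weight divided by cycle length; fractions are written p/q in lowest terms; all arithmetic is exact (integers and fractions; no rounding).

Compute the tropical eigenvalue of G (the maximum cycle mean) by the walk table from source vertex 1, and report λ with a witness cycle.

q=0: [0, -∞, -∞, -∞]
q=1: [-11, -15, -10, -1]
q=2: [3, 5, -19, -12]
q=3: [-3, -6, 1, 2]
q=4: [6, 8, -8, -4]
Optimal cycle mean attained by: cycle 1->4->1, total (-1) + 4, length 2.
Answer: λ = 3/2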